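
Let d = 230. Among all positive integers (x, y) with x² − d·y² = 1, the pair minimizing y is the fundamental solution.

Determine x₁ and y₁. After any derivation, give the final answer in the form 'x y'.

√230 → a₀=15, period (6,30); ℓ=2 even so k=1
step 0: (15, 1)  from 15·(1,0) + (0,1)
step 1: (91, 6)  from 6·(15,1) + (1,0)
→ (91, 6).  Check: 91²=8281, 230·6²=8280, difference 1.

91 6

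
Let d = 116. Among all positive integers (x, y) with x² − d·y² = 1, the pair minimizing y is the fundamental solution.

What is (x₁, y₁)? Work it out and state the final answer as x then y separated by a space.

d=116: √d = [10; 1,3,2,1,4,1,2,3,1,20] (ℓ=10, even), read p_9/q_9
a_0=10:  p_0=10·1+0=10,  q_0=10·0+1=1
…
a_2=3:  p_2=3·11+10=43,  q_2=3·1+1=4
…
a_4=1:  p_4=1·97+43=140,  q_4=1·9+4=13
…
a_6=1:  p_6=1·657+140=797,  q_6=1·61+13=74
…
a_8=3:  p_8=3·2251+797=7550,  q_8=3·209+74=701
a_9=1:  p_9=1·7550+2251=9801,  q_9=1·701+209=910
(x₁, y₁) = (9801, 910);  9801² − 116·910² = 1 ✓

9801 910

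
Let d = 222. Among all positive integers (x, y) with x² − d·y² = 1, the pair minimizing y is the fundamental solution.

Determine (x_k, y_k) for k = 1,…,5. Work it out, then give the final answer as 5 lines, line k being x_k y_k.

149 10
44401 2980
13231349 888030
3942897601 264629960
1174970253749 78858840050

d=222: √d = [14; 1,8,1,28] (ℓ=4, even), read p_3/q_3
a_0=14:  p_0=14·1+0=14,  q_0=14·0+1=1
a_1=1:  p_1=1·14+1=15,  q_1=1·1+0=1
a_2=8:  p_2=8·15+14=134,  q_2=8·1+1=9
a_3=1:  p_3=1·134+15=149,  q_3=1·9+1=10
→ (149, 10).  Check: 149²=22201, 222·10²=22200, difference 1.
k=2:  x_2 = 149·149+222·10·10 = 44401,  y_2 = 149·10+10·149 = 2980
k=3:  x_3 = 149·44401+222·10·2980 = 13231349,  y_3 = 149·2980+10·44401 = 888030
k=4:  x_4 = 149·13231349+222·10·888030 = 3942897601,  y_4 = 149·888030+10·13231349 = 264629960
k=5:  x_5 = 149·3942897601+222·10·264629960 = 1174970253749,  y_5 = 149·264629960+10·3942897601 = 78858840050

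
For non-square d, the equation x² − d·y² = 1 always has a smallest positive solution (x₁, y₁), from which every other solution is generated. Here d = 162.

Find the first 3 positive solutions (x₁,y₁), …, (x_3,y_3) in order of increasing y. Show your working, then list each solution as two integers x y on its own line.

d=162: √d = [12; 1,2,1,2,12,2,1,2,1,24] (ℓ=10, even), read p_9/q_9
k=0  a_k=12  p_k/q_k = 12/1
…
k=4  a_k=2  p_k/q_k = 140/11
k=5  a_k=12  p_k/q_k = 1731/136
k=6  a_k=2  p_k/q_k = 3602/283
k=7  a_k=1  p_k/q_k = 5333/419
k=8  a_k=2  p_k/q_k = 14268/1121
k=9  a_k=1  p_k/q_k = 19601/1540
(x₁, y₁) = (19601, 1540);  19601² − 162·1540² = 1 ✓
n=2: (19601,1540)∘(19601,1540) = (19601·19601+162·1540·1540, 19601·1540+1540·19601) = (768398401,60371080)
n=3: (768398401,60371080)∘(19601,1540) = (19601·768398401+162·1540·60371080, 19601·60371080+1540·768398401) = (30122754096401,2366667076620)

19601 1540
768398401 60371080
30122754096401 2366667076620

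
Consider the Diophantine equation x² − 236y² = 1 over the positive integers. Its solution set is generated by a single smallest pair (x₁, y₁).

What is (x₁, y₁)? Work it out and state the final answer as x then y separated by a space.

561799 36570

[15; 2,1,3,5,1,6,1,5,3,1,2,30] for √236; ℓ=12 ⇒ convergent index 11
i=0: a=15 ⇒ p=15, q=1
i=1: a=2 ⇒ p=31, q=2
i=2: a=1 ⇒ p=46, q=3
i=3: a=3 ⇒ p=169, q=11
i=4: a=5 ⇒ p=891, q=58
…
i=6: a=6 ⇒ p=7251, q=472
…
i=10: a=1 ⇒ p=203535, q=13249
i=11: a=2 ⇒ p=561799, q=36570
(x₁, y₁) = (561799, 36570);  561799² − 236·36570² = 1 ✓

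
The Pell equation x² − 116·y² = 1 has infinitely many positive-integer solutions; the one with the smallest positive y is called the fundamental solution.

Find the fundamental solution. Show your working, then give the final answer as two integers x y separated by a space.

√116 = [10; 1,3,2,1,4,1,2,3,1,20, …], period ℓ=10 (even) → k=9
a_0=10:  p_0=10·1+0=10,  q_0=10·0+1=1
…
a_2=3:  p_2=3·11+10=43,  q_2=3·1+1=4
a_3=2:  p_3=2·43+11=97,  q_3=2·4+1=9
a_4=1:  p_4=1·97+43=140,  q_4=1·9+4=13
…
a_6=1:  p_6=1·657+140=797,  q_6=1·61+13=74
a_7=2:  p_7=2·797+657=2251,  q_7=2·74+61=209
a_8=3:  p_8=3·2251+797=7550,  q_8=3·209+74=701
a_9=1:  p_9=1·7550+2251=9801,  q_9=1·701+209=910
(x₁, y₁) = (9801, 910);  9801² − 116·910² = 1 ✓

9801 910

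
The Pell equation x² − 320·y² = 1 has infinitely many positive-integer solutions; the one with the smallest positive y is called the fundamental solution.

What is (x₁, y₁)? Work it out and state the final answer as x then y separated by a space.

d=320: √d = [17; 1,7,1,34] (ℓ=4, even), read p_3/q_3
i=0: a=17 ⇒ p=17, q=1
i=1: a=1 ⇒ p=18, q=1
i=2: a=7 ⇒ p=143, q=8
i=3: a=1 ⇒ p=161, q=9
(x₁, y₁) = (161, 9);  161² − 320·9² = 1 ✓

161 9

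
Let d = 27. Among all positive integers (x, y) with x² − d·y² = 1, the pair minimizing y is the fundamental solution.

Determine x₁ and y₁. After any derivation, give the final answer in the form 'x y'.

26 5

√27 = [5; 5,10, …], period ℓ=2 (even) → k=1
k=0  a_k=5  p_k/q_k = 5/1
k=1  a_k=5  p_k/q_k = 26/5
→ (26, 5).  Check: 26²=676, 27·5²=675, difference 1.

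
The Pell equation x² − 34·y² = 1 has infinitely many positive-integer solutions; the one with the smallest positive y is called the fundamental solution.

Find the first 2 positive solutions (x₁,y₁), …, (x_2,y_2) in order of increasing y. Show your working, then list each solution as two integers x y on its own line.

[5; 1,4,1,10] for √34; ℓ=4 ⇒ convergent index 3
step 0: (5, 1)  from 5·(1,0) + (0,1)
…
step 2: (29, 5)  from 4·(6,1) + (5,1)
step 3: (35, 6)  from 1·(29,5) + (6,1)
(x₁, y₁) = (35, 6);  35² − 34·6² = 1 ✓
k=2:  x_2 = 35·35+34·6·6 = 2449,  y_2 = 35·6+6·35 = 420

35 6
2449 420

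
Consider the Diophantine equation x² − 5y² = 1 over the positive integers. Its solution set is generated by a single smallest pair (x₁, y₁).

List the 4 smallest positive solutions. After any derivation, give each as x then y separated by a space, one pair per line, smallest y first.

9 4
161 72
2889 1292
51841 23184

√5 → a₀=2, period (4); ℓ=1 odd so k=1
step 0: (2, 1)  from 2·(1,0) + (0,1)
step 1: (9, 4)  from 4·(2,1) + (1,0)
(x₁, y₁) = (9, 4);  9² − 5·4² = 1 ✓
k=2:  x_2 = 9·9+5·4·4 = 161,  y_2 = 9·4+4·9 = 72
k=3:  x_3 = 9·161+5·4·72 = 2889,  y_3 = 9·72+4·161 = 1292
k=4:  x_4 = 9·2889+5·4·1292 = 51841,  y_4 = 9·1292+4·2889 = 23184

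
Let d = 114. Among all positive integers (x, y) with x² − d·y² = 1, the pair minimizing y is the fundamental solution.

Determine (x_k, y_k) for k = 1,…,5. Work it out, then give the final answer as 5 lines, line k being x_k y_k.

[10; 1,2,10,2,1,20] for √114; ℓ=6 ⇒ convergent index 5
i=0: a=10 ⇒ p=10, q=1
i=1: a=1 ⇒ p=11, q=1
…
i=4: a=2 ⇒ p=694, q=65
i=5: a=1 ⇒ p=1025, q=96
→ (1025, 96).  Check: 1025²=1050625, 114·96²=1050624, difference 1.
n=2: (1025,96)∘(1025,96) = (1025·1025+114·96·96, 1025·96+96·1025) = (2101249,196800)
n=3: (2101249,196800)∘(1025,96) = (1025·2101249+114·96·196800, 1025·196800+96·2101249) = (4307559425,403439904)
n=4: (4307559425,403439904)∘(1025,96) = (1025·4307559425+114·96·403439904, 1025·403439904+96·4307559425) = (8830494720001,827051606400)
n=5: (8830494720001,827051606400)∘(1025,96) = (1025·8830494720001+114·96·827051606400, 1025·827051606400+96·8830494720001) = (18102509868442625,1695455389680096)

1025 96
2101249 196800
4307559425 403439904
8830494720001 827051606400
18102509868442625 1695455389680096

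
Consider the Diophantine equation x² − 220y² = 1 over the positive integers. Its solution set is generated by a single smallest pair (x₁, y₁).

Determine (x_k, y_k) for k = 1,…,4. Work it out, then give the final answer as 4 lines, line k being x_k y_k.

89 6
15841 1068
2819609 190098
501874561 33836376

d=220: √d = [14; 1,4,1,28] (ℓ=4, even), read p_3/q_3
a_0=14:  p_0=14·1+0=14,  q_0=14·0+1=1
a_1=1:  p_1=1·14+1=15,  q_1=1·1+0=1
a_2=4:  p_2=4·15+14=74,  q_2=4·1+1=5
a_3=1:  p_3=1·74+15=89,  q_3=1·5+1=6
fundamental: x₁=89, y₁=6  (since 7921 − 220·36 = 1)
(89+6√220)^2 = 15841 + 1068√220
(89+6√220)^3 = 2819609 + 190098√220
(89+6√220)^4 = 501874561 + 33836376√220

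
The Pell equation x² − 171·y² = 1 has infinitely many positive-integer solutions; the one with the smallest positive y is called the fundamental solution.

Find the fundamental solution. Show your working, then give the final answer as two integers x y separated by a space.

[13; 13,26] for √171; ℓ=2 ⇒ convergent index 1
k=0  a_k=13  p_k/q_k = 13/1
k=1  a_k=13  p_k/q_k = 170/13
→ (170, 13).  Check: 170²=28900, 171·13²=28899, difference 1.

170 13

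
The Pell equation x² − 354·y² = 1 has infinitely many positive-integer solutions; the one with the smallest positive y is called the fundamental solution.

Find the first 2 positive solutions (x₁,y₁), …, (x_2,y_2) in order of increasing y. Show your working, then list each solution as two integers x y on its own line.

258065 13716
133195088449 7079239080

√354 = [18; 1,4,2,2,18,2,2,4,1,36, …], period ℓ=10 (even) → k=9
k=0  a_k=18  p_k/q_k = 18/1
k=1  a_k=1  p_k/q_k = 19/1
k=2  a_k=4  p_k/q_k = 94/5
k=3  a_k=2  p_k/q_k = 207/11
k=4  a_k=2  p_k/q_k = 508/27
k=5  a_k=18  p_k/q_k = 9351/497
k=6  a_k=2  p_k/q_k = 19210/1021
k=7  a_k=2  p_k/q_k = 47771/2539
k=8  a_k=4  p_k/q_k = 210294/11177
k=9  a_k=1  p_k/q_k = 258065/13716
→ (258065, 13716).  Check: 258065²=66597544225, 354·13716²=66597544224, difference 1.
k=2:  x_2 = 258065·258065+354·13716·13716 = 133195088449,  y_2 = 258065·13716+13716·258065 = 7079239080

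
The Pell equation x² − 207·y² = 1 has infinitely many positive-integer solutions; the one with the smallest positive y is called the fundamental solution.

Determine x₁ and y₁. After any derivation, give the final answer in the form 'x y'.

√207 → a₀=14, period (2,1,1,2,1,1,2,28); ℓ=8 even so k=7
step 0: (14, 1)  from 14·(1,0) + (0,1)
…
step 5: (259, 18)  from 1·(187,13) + (72,5)
step 6: (446, 31)  from 1·(259,18) + (187,13)
step 7: (1151, 80)  from 2·(446,31) + (259,18)
fundamental: x₁=1151, y₁=80  (since 1324801 − 207·6400 = 1)

1151 80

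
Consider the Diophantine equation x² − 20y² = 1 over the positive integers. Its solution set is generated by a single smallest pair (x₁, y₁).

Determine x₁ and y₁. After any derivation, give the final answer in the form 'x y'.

√20 = [4; 2,8, …], period ℓ=2 (even) → k=1
k=0  a_k=4  p_k/q_k = 4/1
k=1  a_k=2  p_k/q_k = 9/2
(x₁, y₁) = (9, 2);  9² − 20·2² = 1 ✓

9 2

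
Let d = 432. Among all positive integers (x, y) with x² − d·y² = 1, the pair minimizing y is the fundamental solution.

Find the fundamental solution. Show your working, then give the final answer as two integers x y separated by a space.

1351 65

√432 = [20; 1,3,1,1,1,3,1,40, …], period ℓ=8 (even) → k=7
i=0: a=20 ⇒ p=20, q=1
i=1: a=1 ⇒ p=21, q=1
…
i=3: a=1 ⇒ p=104, q=5
i=4: a=1 ⇒ p=187, q=9
i=5: a=1 ⇒ p=291, q=14
i=6: a=3 ⇒ p=1060, q=51
i=7: a=1 ⇒ p=1351, q=65
(x₁, y₁) = (1351, 65);  1351² − 432·65² = 1 ✓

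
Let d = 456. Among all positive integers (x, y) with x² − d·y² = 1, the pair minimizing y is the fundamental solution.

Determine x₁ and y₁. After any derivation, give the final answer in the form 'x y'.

1025 48

d=456: √d = [21; 2,1,4,1,2,42] (ℓ=6, even), read p_5/q_5
k=0  a_k=21  p_k/q_k = 21/1
…
k=3  a_k=4  p_k/q_k = 299/14
k=4  a_k=1  p_k/q_k = 363/17
k=5  a_k=2  p_k/q_k = 1025/48
fundamental: x₁=1025, y₁=48  (since 1050625 − 456·2304 = 1)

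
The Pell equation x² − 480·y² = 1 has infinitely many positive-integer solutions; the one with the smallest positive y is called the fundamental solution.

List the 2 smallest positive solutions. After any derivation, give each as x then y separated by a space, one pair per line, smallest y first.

241 11
116161 5302

√480 = [21; 1,9,1,42, …], period ℓ=4 (even) → k=3
i=0: a=21 ⇒ p=21, q=1
…
i=2: a=9 ⇒ p=219, q=10
i=3: a=1 ⇒ p=241, q=11
→ (241, 11).  Check: 241²=58081, 480·11²=58080, difference 1.
(241+11√480)^2 = 116161 + 5302√480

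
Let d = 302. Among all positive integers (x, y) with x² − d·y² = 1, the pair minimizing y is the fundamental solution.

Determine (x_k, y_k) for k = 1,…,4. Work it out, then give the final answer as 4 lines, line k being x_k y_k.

d=302: √d = [17; 2,1,1,1,4,…,1,2,34] (ℓ=16, even), read p_15/q_15
step 0: (17, 1)  from 17·(1,0) + (0,1)
step 1: (35, 2)  from 2·(17,1) + (1,0)
…
step 8: (34513, 1986)  from 16·(2068,119) + (1425,82)
…
step 10: (107675, 6196)  from 2·(36581,2105) + (34513,1986)
step 11: (467281, 26889)  from 4·(107675,6196) + (36581,2105)
step 12: (574956, 33085)  from 1·(467281,26889) + (107675,6196)
…
step 14: (1617193, 93059)  from 1·(1042237,59974) + (574956,33085)
step 15: (4276623, 246092)  from 2·(1617193,93059) + (1042237,59974)
→ (4276623, 246092).  Check: 4276623²=18289504284129, 302·246092²=18289504284128, difference 1.
(4276623+246092√302)^2 = 36579008568257 + 2104885414632√302
(4276623+246092√302)^3 = 312869258720405635599 + 18003602753159249380√302
(4276623+246092√302)^4 = 2676047735673238042056036097 + 153989243234046232237072848√302

4276623 246092
36579008568257 2104885414632
312869258720405635599 18003602753159249380
2676047735673238042056036097 153989243234046232237072848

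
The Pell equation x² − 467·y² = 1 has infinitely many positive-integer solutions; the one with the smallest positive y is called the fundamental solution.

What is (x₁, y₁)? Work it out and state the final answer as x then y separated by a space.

1625626 75225

√467 → a₀=21, period (1,1,1,1,3,…,1,1,42); ℓ=14 even so k=13
a_0=21:  p_0=21·1+0=21,  q_0=21·0+1=1
…
a_3=1:  p_3=1·43+22=65,  q_3=1·2+1=3
…
a_7=21:  p_7=21·1275+389=27164,  q_7=21·59+18=1257
…
a_12=1:  p_12=1·633697+358232=991929,  q_12=1·29324+16577=45901
a_13=1:  p_13=1·991929+633697=1625626,  q_13=1·45901+29324=75225
(x₁, y₁) = (1625626, 75225);  1625626² − 467·75225² = 1 ✓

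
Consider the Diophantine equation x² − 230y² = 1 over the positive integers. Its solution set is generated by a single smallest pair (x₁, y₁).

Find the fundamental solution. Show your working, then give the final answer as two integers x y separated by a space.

91 6

[15; 6,30] for √230; ℓ=2 ⇒ convergent index 1
step 0: (15, 1)  from 15·(1,0) + (0,1)
step 1: (91, 6)  from 6·(15,1) + (1,0)
fundamental: x₁=91, y₁=6  (since 8281 − 230·36 = 1)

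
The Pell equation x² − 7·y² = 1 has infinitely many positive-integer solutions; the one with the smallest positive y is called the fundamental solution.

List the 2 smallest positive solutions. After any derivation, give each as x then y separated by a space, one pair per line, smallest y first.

8 3
127 48

d=7: √d = [2; 1,1,1,4] (ℓ=4, even), read p_3/q_3
k=0  a_k=2  p_k/q_k = 2/1
…
k=2  a_k=1  p_k/q_k = 5/2
k=3  a_k=1  p_k/q_k = 8/3
(x₁, y₁) = (8, 3);  8² − 7·3² = 1 ✓
(8+3√7)^2 = 127 + 48√7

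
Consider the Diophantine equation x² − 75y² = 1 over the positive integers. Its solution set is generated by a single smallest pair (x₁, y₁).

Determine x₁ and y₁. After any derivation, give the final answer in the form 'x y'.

26 3

√75 → a₀=8, period (1,1,1,16); ℓ=4 even so k=3
a_0=8:  p_0=8·1+0=8,  q_0=8·0+1=1
…
a_2=1:  p_2=1·9+8=17,  q_2=1·1+1=2
a_3=1:  p_3=1·17+9=26,  q_3=1·2+1=3
(x₁, y₁) = (26, 3);  26² − 75·3² = 1 ✓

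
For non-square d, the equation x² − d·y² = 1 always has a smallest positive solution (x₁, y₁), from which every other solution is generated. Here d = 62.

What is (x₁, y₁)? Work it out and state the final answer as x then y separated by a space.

63 8

√62 → a₀=7, period (1,6,1,14); ℓ=4 even so k=3
k=0  a_k=7  p_k/q_k = 7/1
…
k=2  a_k=6  p_k/q_k = 55/7
k=3  a_k=1  p_k/q_k = 63/8
(x₁, y₁) = (63, 8);  63² − 62·8² = 1 ✓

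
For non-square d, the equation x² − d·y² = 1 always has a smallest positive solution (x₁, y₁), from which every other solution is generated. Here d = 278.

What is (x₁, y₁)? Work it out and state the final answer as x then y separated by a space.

√278 → a₀=16, period (1,2,16,2,1,32); ℓ=6 even so k=5
a_0=16:  p_0=16·1+0=16,  q_0=16·0+1=1
…
a_4=2:  p_4=2·817+50=1684,  q_4=2·49+3=101
a_5=1:  p_5=1·1684+817=2501,  q_5=1·101+49=150
→ (2501, 150).  Check: 2501²=6255001, 278·150²=6255000, difference 1.

2501 150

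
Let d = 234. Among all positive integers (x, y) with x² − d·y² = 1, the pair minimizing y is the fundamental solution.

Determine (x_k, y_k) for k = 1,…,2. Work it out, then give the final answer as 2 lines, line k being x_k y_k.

5201 340
54100801 3536680

√234 → a₀=15, period (3,2,1,2,1,2,3,30); ℓ=8 even so k=7
a_0=15:  p_0=15·1+0=15,  q_0=15·0+1=1
a_1=3:  p_1=3·15+1=46,  q_1=3·1+0=3
…
a_5=1:  p_5=1·413+153=566,  q_5=1·27+10=37
a_6=2:  p_6=2·566+413=1545,  q_6=2·37+27=101
a_7=3:  p_7=3·1545+566=5201,  q_7=3·101+37=340
fundamental: x₁=5201, y₁=340  (since 27050401 − 234·115600 = 1)
n=2: (5201,340)∘(5201,340) = (5201·5201+234·340·340, 5201·340+340·5201) = (54100801,3536680)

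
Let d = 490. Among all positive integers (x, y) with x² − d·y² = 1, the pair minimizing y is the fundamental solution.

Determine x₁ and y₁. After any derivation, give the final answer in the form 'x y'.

1039681 46968

√490 = [22; 7,2,1,4,4,4,1,2,7,44, …], period ℓ=10 (even) → k=9
step 0: (22, 1)  from 22·(1,0) + (0,1)
…
step 2: (332, 15)  from 2·(155,7) + (22,1)
step 3: (487, 22)  from 1·(332,15) + (155,7)
…
step 5: (9607, 434)  from 4·(2280,103) + (487,22)
…
step 7: (50315, 2273)  from 1·(40708,1839) + (9607,434)
step 8: (141338, 6385)  from 2·(50315,2273) + (40708,1839)
step 9: (1039681, 46968)  from 7·(141338,6385) + (50315,2273)
(x₁, y₁) = (1039681, 46968);  1039681² − 490·46968² = 1 ✓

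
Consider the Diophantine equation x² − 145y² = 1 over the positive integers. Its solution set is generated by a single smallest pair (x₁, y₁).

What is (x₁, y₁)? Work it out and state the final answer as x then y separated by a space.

289 24

√145 → a₀=12, period (24); ℓ=1 odd so k=1
k=0  a_k=12  p_k/q_k = 12/1
k=1  a_k=24  p_k/q_k = 289/24
(x₁, y₁) = (289, 24);  289² − 145·24² = 1 ✓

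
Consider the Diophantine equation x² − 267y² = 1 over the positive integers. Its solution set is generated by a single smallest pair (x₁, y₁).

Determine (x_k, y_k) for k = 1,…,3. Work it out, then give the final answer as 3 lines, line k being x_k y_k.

[16; 2,1,15,1,2,32] for √267; ℓ=6 ⇒ convergent index 5
k=0  a_k=16  p_k/q_k = 16/1
k=1  a_k=2  p_k/q_k = 33/2
…
k=3  a_k=15  p_k/q_k = 768/47
k=4  a_k=1  p_k/q_k = 817/50
k=5  a_k=2  p_k/q_k = 2402/147
fundamental: x₁=2402, y₁=147  (since 5769604 − 267·21609 = 1)
(x_2, y_2) = (2402·2402 + 267·147·147, 2402·147 + 147·2402) = (11539207, 706188)
(x_3, y_3) = (2402·11539207 + 267·147·706188, 2402·706188 + 147·11539207) = (55434348026, 3392527005)

2402 147
11539207 706188
55434348026 3392527005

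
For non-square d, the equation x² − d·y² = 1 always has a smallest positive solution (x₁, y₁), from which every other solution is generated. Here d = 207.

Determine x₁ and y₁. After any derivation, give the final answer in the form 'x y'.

√207 = [14; 2,1,1,2,1,1,2,28, …], period ℓ=8 (even) → k=7
i=0: a=14 ⇒ p=14, q=1
i=1: a=2 ⇒ p=29, q=2
i=2: a=1 ⇒ p=43, q=3
…
i=6: a=1 ⇒ p=446, q=31
i=7: a=2 ⇒ p=1151, q=80
→ (1151, 80).  Check: 1151²=1324801, 207·80²=1324800, difference 1.

1151 80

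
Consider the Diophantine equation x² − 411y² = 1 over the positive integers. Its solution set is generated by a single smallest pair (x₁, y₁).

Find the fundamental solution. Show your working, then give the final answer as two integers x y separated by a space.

d=411: √d = [20; 3,1,1,1,19,1,1,1,3,40] (ℓ=10, even), read p_9/q_9
k=0  a_k=20  p_k/q_k = 20/1
…
k=3  a_k=1  p_k/q_k = 142/7
…
k=8  a_k=1  p_k/q_k = 13583/670
k=9  a_k=3  p_k/q_k = 49730/2453
→ (49730, 2453).  Check: 49730²=2473072900, 411·2453²=2473072899, difference 1.

49730 2453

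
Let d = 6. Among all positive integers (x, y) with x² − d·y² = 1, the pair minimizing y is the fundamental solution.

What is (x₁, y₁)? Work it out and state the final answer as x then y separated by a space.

[2; 2,4] for √6; ℓ=2 ⇒ convergent index 1
i=0: a=2 ⇒ p=2, q=1
i=1: a=2 ⇒ p=5, q=2
→ (5, 2).  Check: 5²=25, 6·2²=24, difference 1.

5 2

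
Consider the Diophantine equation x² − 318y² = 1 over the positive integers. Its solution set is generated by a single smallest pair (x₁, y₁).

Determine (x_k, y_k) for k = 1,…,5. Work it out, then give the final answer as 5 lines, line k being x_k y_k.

107 6
22897 1284
4899851 274770
1048545217 58799496
224383776587 12582817374

√318 = [17; 1,4,1,34, …], period ℓ=4 (even) → k=3
k=0  a_k=17  p_k/q_k = 17/1
…
k=2  a_k=4  p_k/q_k = 89/5
k=3  a_k=1  p_k/q_k = 107/6
(x₁, y₁) = (107, 6);  107² − 318·6² = 1 ✓
n=2: (107,6)∘(107,6) = (107·107+318·6·6, 107·6+6·107) = (22897,1284)
n=3: (22897,1284)∘(107,6) = (107·22897+318·6·1284, 107·1284+6·22897) = (4899851,274770)
n=4: (4899851,274770)∘(107,6) = (107·4899851+318·6·274770, 107·274770+6·4899851) = (1048545217,58799496)
n=5: (1048545217,58799496)∘(107,6) = (107·1048545217+318·6·58799496, 107·58799496+6·1048545217) = (224383776587,12582817374)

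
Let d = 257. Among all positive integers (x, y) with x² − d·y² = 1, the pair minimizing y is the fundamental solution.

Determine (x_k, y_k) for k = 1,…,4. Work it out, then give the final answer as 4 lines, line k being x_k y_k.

513 32
526337 32832
540021249 33685600
554061275137 34561392768

√257 = [16; 32, …], period ℓ=1 (odd) → k=1
k=0  a_k=16  p_k/q_k = 16/1
k=1  a_k=32  p_k/q_k = 513/32
(x₁, y₁) = (513, 32);  513² − 257·32² = 1 ✓
(513+32√257)^2 = 526337 + 32832√257
(513+32√257)^3 = 540021249 + 33685600√257
(513+32√257)^4 = 554061275137 + 34561392768√257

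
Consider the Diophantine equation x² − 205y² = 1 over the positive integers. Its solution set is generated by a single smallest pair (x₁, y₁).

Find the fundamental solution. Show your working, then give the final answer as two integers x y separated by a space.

√205 = [14; 3,6,1,4,1,6,3,28, …], period ℓ=8 (even) → k=7
step 0: (14, 1)  from 14·(1,0) + (0,1)
…
step 4: (1532, 107)  from 4·(315,22) + (272,19)
step 5: (1847, 129)  from 1·(1532,107) + (315,22)
step 6: (12614, 881)  from 6·(1847,129) + (1532,107)
step 7: (39689, 2772)  from 3·(12614,881) + (1847,129)
fundamental: x₁=39689, y₁=2772  (since 1575216721 − 205·7683984 = 1)

39689 2772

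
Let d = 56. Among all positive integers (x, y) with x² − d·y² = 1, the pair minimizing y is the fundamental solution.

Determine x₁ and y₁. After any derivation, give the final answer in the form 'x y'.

15 2

√56 = [7; 2,14, …], period ℓ=2 (even) → k=1
i=0: a=7 ⇒ p=7, q=1
i=1: a=2 ⇒ p=15, q=2
fundamental: x₁=15, y₁=2  (since 225 − 56·4 = 1)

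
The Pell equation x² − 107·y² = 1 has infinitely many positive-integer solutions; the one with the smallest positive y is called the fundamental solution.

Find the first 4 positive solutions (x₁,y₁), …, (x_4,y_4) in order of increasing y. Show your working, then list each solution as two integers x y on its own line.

√107 → a₀=10, period (2,1,9,1,2,20); ℓ=6 even so k=5
i=0: a=10 ⇒ p=10, q=1
…
i=2: a=1 ⇒ p=31, q=3
…
i=4: a=1 ⇒ p=331, q=32
i=5: a=2 ⇒ p=962, q=93
→ (962, 93).  Check: 962²=925444, 107·93²=925443, difference 1.
n=2: (962,93)∘(962,93) = (962·962+107·93·93, 962·93+93·962) = (1850887,178932)
n=3: (1850887,178932)∘(962,93) = (962·1850887+107·93·178932, 962·178932+93·1850887) = (3561105626,344265075)
n=4: (3561105626,344265075)∘(962,93) = (962·3561105626+107·93·344265075, 962·344265075+93·3561105626) = (6851565373537,662365825368)

962 93
1850887 178932
3561105626 344265075
6851565373537 662365825368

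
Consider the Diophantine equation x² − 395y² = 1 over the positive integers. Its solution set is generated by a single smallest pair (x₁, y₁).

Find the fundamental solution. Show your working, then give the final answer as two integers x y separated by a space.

159 8

√395 = [19; 1,6,1,38, …], period ℓ=4 (even) → k=3
i=0: a=19 ⇒ p=19, q=1
i=1: a=1 ⇒ p=20, q=1
i=2: a=6 ⇒ p=139, q=7
i=3: a=1 ⇒ p=159, q=8
→ (159, 8).  Check: 159²=25281, 395·8²=25280, difference 1.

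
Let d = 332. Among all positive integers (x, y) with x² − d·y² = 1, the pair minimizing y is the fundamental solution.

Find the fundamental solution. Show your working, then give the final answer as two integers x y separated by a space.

13447 738

[18; 4,1,1,8,1,1,4,36] for √332; ℓ=8 ⇒ convergent index 7
a_0=18:  p_0=18·1+0=18,  q_0=18·0+1=1
a_1=4:  p_1=4·18+1=73,  q_1=4·1+0=4
a_2=1:  p_2=1·73+18=91,  q_2=1·4+1=5
…
a_4=8:  p_4=8·164+91=1403,  q_4=8·9+5=77
…
a_6=1:  p_6=1·1567+1403=2970,  q_6=1·86+77=163
a_7=4:  p_7=4·2970+1567=13447,  q_7=4·163+86=738
fundamental: x₁=13447, y₁=738  (since 180821809 − 332·544644 = 1)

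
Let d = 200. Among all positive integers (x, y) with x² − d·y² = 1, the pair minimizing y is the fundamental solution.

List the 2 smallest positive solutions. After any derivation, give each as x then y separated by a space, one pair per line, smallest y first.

√200 = [14; 7,28, …], period ℓ=2 (even) → k=1
step 0: (14, 1)  from 14·(1,0) + (0,1)
step 1: (99, 7)  from 7·(14,1) + (1,0)
(x₁, y₁) = (99, 7);  99² − 200·7² = 1 ✓
(x_2, y_2) = (99·99 + 200·7·7, 99·7 + 7·99) = (19601, 1386)

99 7
19601 1386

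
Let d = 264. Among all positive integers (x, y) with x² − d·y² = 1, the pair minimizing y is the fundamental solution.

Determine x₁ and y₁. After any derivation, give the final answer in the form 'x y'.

65 4

[16; 4,32] for √264; ℓ=2 ⇒ convergent index 1
a_0=16:  p_0=16·1+0=16,  q_0=16·0+1=1
a_1=4:  p_1=4·16+1=65,  q_1=4·1+0=4
(x₁, y₁) = (65, 4);  65² − 264·4² = 1 ✓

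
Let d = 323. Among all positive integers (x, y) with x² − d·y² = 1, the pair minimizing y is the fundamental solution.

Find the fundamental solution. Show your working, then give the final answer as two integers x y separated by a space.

d=323: √d = [17; 1,34] (ℓ=2, even), read p_1/q_1
a_0=17:  p_0=17·1+0=17,  q_0=17·0+1=1
a_1=1:  p_1=1·17+1=18,  q_1=1·1+0=1
(x₁, y₁) = (18, 1);  18² − 323·1² = 1 ✓

18 1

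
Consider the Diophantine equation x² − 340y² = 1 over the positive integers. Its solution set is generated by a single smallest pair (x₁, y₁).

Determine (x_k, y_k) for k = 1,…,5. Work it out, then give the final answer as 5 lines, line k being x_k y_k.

√340 = [18; 2,3,1,1,1,…,3,2,36, …], period ℓ=14 (even) → k=13
step 0: (18, 1)  from 18·(1,0) + (0,1)
…
step 9: (13774, 747)  from 1·(7265,394) + (6509,353)
…
step 12: (125478, 6805)  from 3·(34813,1888) + (21039,1141)
step 13: (285769, 15498)  from 2·(125478,6805) + (34813,1888)
→ (285769, 15498).  Check: 285769²=81663921361, 340·15498²=81663921360, difference 1.
n=2: (285769,15498)∘(285769,15498) = (285769·285769+340·15498·15498, 285769·15498+15498·285769) = (163327842721,8857695924)
n=3: (163327842721,8857695924)∘(285769,15498) = (285769·163327842721+340·15498·8857695924, 285769·8857695924+15498·163327842721) = (93348068572789129,5062509812995614)
n=4: (93348068572789129,5062509812995614)∘(285769,15498) = (285769·93348068572789129+340·15498·5062509812995614, 285769·5062509812995614+15498·93348068572789129) = (53351968415791425367681,2893416733491029538408)
n=5: (53351968415791425367681,2893416733491029538408)∘(285769,15498) = (285769·53351968415791425367681+340·15498·2893416733491029538408, 285769·2893416733491029538408+15498·53351968415791425367681) = (30492677324331251603220874249,1653697613020933530509635890)

285769 15498
163327842721 8857695924
93348068572789129 5062509812995614
53351968415791425367681 2893416733491029538408
30492677324331251603220874249 1653697613020933530509635890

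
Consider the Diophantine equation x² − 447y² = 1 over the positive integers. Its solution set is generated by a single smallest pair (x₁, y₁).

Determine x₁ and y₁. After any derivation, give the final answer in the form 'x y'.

√447 → a₀=21, period (7,42); ℓ=2 even so k=1
step 0: (21, 1)  from 21·(1,0) + (0,1)
step 1: (148, 7)  from 7·(21,1) + (1,0)
→ (148, 7).  Check: 148²=21904, 447·7²=21903, difference 1.

148 7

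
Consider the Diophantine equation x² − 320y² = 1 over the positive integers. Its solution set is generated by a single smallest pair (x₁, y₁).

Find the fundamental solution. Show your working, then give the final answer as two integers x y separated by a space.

161 9

√320 = [17; 1,7,1,34, …], period ℓ=4 (even) → k=3
i=0: a=17 ⇒ p=17, q=1
…
i=2: a=7 ⇒ p=143, q=8
i=3: a=1 ⇒ p=161, q=9
→ (161, 9).  Check: 161²=25921, 320·9²=25920, difference 1.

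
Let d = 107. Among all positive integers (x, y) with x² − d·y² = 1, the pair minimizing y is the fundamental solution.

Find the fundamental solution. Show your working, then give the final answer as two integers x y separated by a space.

√107 = [10; 2,1,9,1,2,20, …], period ℓ=6 (even) → k=5
step 0: (10, 1)  from 10·(1,0) + (0,1)
step 1: (21, 2)  from 2·(10,1) + (1,0)
step 2: (31, 3)  from 1·(21,2) + (10,1)
step 3: (300, 29)  from 9·(31,3) + (21,2)
step 4: (331, 32)  from 1·(300,29) + (31,3)
step 5: (962, 93)  from 2·(331,32) + (300,29)
(x₁, y₁) = (962, 93);  962² − 107·93² = 1 ✓

962 93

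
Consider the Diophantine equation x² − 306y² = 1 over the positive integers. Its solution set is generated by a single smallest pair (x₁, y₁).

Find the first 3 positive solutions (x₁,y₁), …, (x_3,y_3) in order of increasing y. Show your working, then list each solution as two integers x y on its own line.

√306 = [17; 2,34, …], period ℓ=2 (even) → k=1
a_0=17:  p_0=17·1+0=17,  q_0=17·0+1=1
a_1=2:  p_1=2·17+1=35,  q_1=2·1+0=2
(x₁, y₁) = (35, 2);  35² − 306·2² = 1 ✓
(35+2√306)^2 = 2449 + 140√306
(35+2√306)^3 = 171395 + 9798√306

35 2
2449 140
171395 9798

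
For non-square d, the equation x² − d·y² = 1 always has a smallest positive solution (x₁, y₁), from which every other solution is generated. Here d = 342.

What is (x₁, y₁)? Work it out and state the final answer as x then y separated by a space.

[18; 2,36] for √342; ℓ=2 ⇒ convergent index 1
i=0: a=18 ⇒ p=18, q=1
i=1: a=2 ⇒ p=37, q=2
(x₁, y₁) = (37, 2);  37² − 342·2² = 1 ✓

37 2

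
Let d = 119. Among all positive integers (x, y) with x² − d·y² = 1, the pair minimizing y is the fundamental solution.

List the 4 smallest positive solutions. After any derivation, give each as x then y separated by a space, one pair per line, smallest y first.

√119 = [10; 1,9,1,20, …], period ℓ=4 (even) → k=3
a_0=10:  p_0=10·1+0=10,  q_0=10·0+1=1
a_1=1:  p_1=1·10+1=11,  q_1=1·1+0=1
a_2=9:  p_2=9·11+10=109,  q_2=9·1+1=10
a_3=1:  p_3=1·109+11=120,  q_3=1·10+1=11
fundamental: x₁=120, y₁=11  (since 14400 − 119·121 = 1)
n=2: (120,11)∘(120,11) = (120·120+119·11·11, 120·11+11·120) = (28799,2640)
n=3: (28799,2640)∘(120,11) = (120·28799+119·11·2640, 120·2640+11·28799) = (6911640,633589)
n=4: (6911640,633589)∘(120,11) = (120·6911640+119·11·633589, 120·633589+11·6911640) = (1658764801,152058720)

120 11
28799 2640
6911640 633589
1658764801 152058720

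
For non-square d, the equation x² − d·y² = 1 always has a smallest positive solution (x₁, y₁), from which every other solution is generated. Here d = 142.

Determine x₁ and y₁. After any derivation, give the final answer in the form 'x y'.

√142 = [11; 1,10,1,22, …], period ℓ=4 (even) → k=3
a_0=11:  p_0=11·1+0=11,  q_0=11·0+1=1
a_1=1:  p_1=1·11+1=12,  q_1=1·1+0=1
a_2=10:  p_2=10·12+11=131,  q_2=10·1+1=11
a_3=1:  p_3=1·131+12=143,  q_3=1·11+1=12
→ (143, 12).  Check: 143²=20449, 142·12²=20448, difference 1.

143 12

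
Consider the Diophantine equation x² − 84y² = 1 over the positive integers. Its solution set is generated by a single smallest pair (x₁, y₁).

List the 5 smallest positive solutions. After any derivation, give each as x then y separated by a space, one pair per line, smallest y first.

√84 → a₀=9, period (6,18); ℓ=2 even so k=1
k=0  a_k=9  p_k/q_k = 9/1
k=1  a_k=6  p_k/q_k = 55/6
fundamental: x₁=55, y₁=6  (since 3025 − 84·36 = 1)
(x_2, y_2) = (55·55 + 84·6·6, 55·6 + 6·55) = (6049, 660)
(x_3, y_3) = (55·6049 + 84·6·660, 55·660 + 6·6049) = (665335, 72594)
(x_4, y_4) = (55·665335 + 84·6·72594, 55·72594 + 6·665335) = (73180801, 7984680)
(x_5, y_5) = (55·73180801 + 84·6·7984680, 55·7984680 + 6·73180801) = (8049222775, 878242206)

55 6
6049 660
665335 72594
73180801 7984680
8049222775 878242206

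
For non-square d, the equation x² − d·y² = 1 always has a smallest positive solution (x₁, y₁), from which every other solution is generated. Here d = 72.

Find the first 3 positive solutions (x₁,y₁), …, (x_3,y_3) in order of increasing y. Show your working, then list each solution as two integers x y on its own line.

17 2
577 68
19601 2310

√72 → a₀=8, period (2,16); ℓ=2 even so k=1
a_0=8:  p_0=8·1+0=8,  q_0=8·0+1=1
a_1=2:  p_1=2·8+1=17,  q_1=2·1+0=2
fundamental: x₁=17, y₁=2  (since 289 − 72·4 = 1)
n=2: (17,2)∘(17,2) = (17·17+72·2·2, 17·2+2·17) = (577,68)
n=3: (577,68)∘(17,2) = (17·577+72·2·68, 17·68+2·577) = (19601,2310)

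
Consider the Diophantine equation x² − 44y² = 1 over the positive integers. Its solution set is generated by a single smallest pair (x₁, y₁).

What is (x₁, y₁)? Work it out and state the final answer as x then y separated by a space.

√44 → a₀=6, period (1,1,1,2,1,1,1,12); ℓ=8 even so k=7
a_0=6:  p_0=6·1+0=6,  q_0=6·0+1=1
a_1=1:  p_1=1·6+1=7,  q_1=1·1+0=1
…
a_3=1:  p_3=1·13+7=20,  q_3=1·2+1=3
a_4=2:  p_4=2·20+13=53,  q_4=2·3+2=8
a_5=1:  p_5=1·53+20=73,  q_5=1·8+3=11
a_6=1:  p_6=1·73+53=126,  q_6=1·11+8=19
a_7=1:  p_7=1·126+73=199,  q_7=1·19+11=30
(x₁, y₁) = (199, 30);  199² − 44·30² = 1 ✓

199 30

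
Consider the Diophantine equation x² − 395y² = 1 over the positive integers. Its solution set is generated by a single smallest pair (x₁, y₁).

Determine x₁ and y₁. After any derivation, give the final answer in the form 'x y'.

159 8

√395 = [19; 1,6,1,38, …], period ℓ=4 (even) → k=3
k=0  a_k=19  p_k/q_k = 19/1
…
k=2  a_k=6  p_k/q_k = 139/7
k=3  a_k=1  p_k/q_k = 159/8
fundamental: x₁=159, y₁=8  (since 25281 − 395·64 = 1)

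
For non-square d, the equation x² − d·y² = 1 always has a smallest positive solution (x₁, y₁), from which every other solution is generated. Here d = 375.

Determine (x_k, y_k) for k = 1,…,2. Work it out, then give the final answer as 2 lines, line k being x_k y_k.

[19; 2,1,2,1,5,1,2,1,2,38] for √375; ℓ=10 ⇒ convergent index 9
a_0=19:  p_0=19·1+0=19,  q_0=19·0+1=1
a_1=2:  p_1=2·19+1=39,  q_1=2·1+0=2
a_2=1:  p_2=1·39+19=58,  q_2=1·2+1=3
a_3=2:  p_3=2·58+39=155,  q_3=2·3+2=8
a_4=1:  p_4=1·155+58=213,  q_4=1·8+3=11
a_5=5:  p_5=5·213+155=1220,  q_5=5·11+8=63
a_6=1:  p_6=1·1220+213=1433,  q_6=1·63+11=74
a_7=2:  p_7=2·1433+1220=4086,  q_7=2·74+63=211
a_8=1:  p_8=1·4086+1433=5519,  q_8=1·211+74=285
a_9=2:  p_9=2·5519+4086=15124,  q_9=2·285+211=781
(x₁, y₁) = (15124, 781);  15124² − 375·781² = 1 ✓
(15124+781√375)^2 = 457470751 + 23623688√375

15124 781
457470751 23623688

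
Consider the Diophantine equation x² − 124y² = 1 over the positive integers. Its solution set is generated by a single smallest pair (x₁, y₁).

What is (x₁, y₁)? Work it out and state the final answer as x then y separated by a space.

[11; 7,2,1,1,1,…,2,7,22] for √124; ℓ=16 ⇒ convergent index 15
a_0=11:  p_0=11·1+0=11,  q_0=11·0+1=1
…
a_2=2:  p_2=2·78+11=167,  q_2=2·7+1=15
a_3=1:  p_3=1·167+78=245,  q_3=1·15+7=22
…
a_5=1:  p_5=1·412+245=657,  q_5=1·37+22=59
a_6=3:  p_6=3·657+412=2383,  q_6=3·59+37=214
a_7=1:  p_7=1·2383+657=3040,  q_7=1·214+59=273
a_8=4:  p_8=4·3040+2383=14543,  q_8=4·273+214=1306
a_9=1:  p_9=1·14543+3040=17583,  q_9=1·1306+273=1579
a_10=3:  p_10=3·17583+14543=67292,  q_10=3·1579+1306=6043
…
a_14=2:  p_14=2·237042+152167=626251,  q_14=2·21287+13665=56239
a_15=7:  p_15=7·626251+237042=4620799,  q_15=7·56239+21287=414960
fundamental: x₁=4620799, y₁=414960  (since 21351783398401 − 124·172191801600 = 1)

4620799 414960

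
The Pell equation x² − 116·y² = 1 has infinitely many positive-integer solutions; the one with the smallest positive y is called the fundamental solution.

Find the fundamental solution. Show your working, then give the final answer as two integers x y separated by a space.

9801 910

d=116: √d = [10; 1,3,2,1,4,1,2,3,1,20] (ℓ=10, even), read p_9/q_9
i=0: a=10 ⇒ p=10, q=1
i=1: a=1 ⇒ p=11, q=1
…
i=6: a=1 ⇒ p=797, q=74
…
i=8: a=3 ⇒ p=7550, q=701
i=9: a=1 ⇒ p=9801, q=910
→ (9801, 910).  Check: 9801²=96059601, 116·910²=96059600, difference 1.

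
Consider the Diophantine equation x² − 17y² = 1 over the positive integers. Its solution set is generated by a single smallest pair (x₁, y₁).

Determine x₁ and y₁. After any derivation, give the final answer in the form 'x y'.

√17 = [4; 8, …], period ℓ=1 (odd) → k=1
i=0: a=4 ⇒ p=4, q=1
i=1: a=8 ⇒ p=33, q=8
→ (33, 8).  Check: 33²=1089, 17·8²=1088, difference 1.

33 8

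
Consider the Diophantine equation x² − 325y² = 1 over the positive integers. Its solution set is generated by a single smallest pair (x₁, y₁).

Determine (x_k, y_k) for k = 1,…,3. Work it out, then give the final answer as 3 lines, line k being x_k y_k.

√325 → a₀=18, period (36); ℓ=1 odd so k=1
k=0  a_k=18  p_k/q_k = 18/1
k=1  a_k=36  p_k/q_k = 649/36
(x₁, y₁) = (649, 36);  649² − 325·36² = 1 ✓
(x_2, y_2) = (649·649 + 325·36·36, 649·36 + 36·649) = (842401, 46728)
(x_3, y_3) = (649·842401 + 325·36·46728, 649·46728 + 36·842401) = (1093435849, 60652908)

649 36
842401 46728
1093435849 60652908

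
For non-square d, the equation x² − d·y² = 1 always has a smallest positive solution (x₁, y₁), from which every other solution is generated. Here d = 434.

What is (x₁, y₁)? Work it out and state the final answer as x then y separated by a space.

√434 = [20; 1,4,1,40, …], period ℓ=4 (even) → k=3
k=0  a_k=20  p_k/q_k = 20/1
k=1  a_k=1  p_k/q_k = 21/1
k=2  a_k=4  p_k/q_k = 104/5
k=3  a_k=1  p_k/q_k = 125/6
(x₁, y₁) = (125, 6);  125² − 434·6² = 1 ✓

125 6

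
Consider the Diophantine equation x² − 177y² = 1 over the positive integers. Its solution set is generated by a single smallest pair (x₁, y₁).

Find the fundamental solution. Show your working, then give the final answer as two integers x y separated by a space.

√177 = [13; 3,3,2,8,2,3,3,26, …], period ℓ=8 (even) → k=7
a_0=13:  p_0=13·1+0=13,  q_0=13·0+1=1
a_1=3:  p_1=3·13+1=40,  q_1=3·1+0=3
a_2=3:  p_2=3·40+13=133,  q_2=3·3+1=10
…
a_6=3:  p_6=3·5468+2581=18985,  q_6=3·411+194=1427
a_7=3:  p_7=3·18985+5468=62423,  q_7=3·1427+411=4692
(x₁, y₁) = (62423, 4692);  62423² − 177·4692² = 1 ✓

62423 4692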